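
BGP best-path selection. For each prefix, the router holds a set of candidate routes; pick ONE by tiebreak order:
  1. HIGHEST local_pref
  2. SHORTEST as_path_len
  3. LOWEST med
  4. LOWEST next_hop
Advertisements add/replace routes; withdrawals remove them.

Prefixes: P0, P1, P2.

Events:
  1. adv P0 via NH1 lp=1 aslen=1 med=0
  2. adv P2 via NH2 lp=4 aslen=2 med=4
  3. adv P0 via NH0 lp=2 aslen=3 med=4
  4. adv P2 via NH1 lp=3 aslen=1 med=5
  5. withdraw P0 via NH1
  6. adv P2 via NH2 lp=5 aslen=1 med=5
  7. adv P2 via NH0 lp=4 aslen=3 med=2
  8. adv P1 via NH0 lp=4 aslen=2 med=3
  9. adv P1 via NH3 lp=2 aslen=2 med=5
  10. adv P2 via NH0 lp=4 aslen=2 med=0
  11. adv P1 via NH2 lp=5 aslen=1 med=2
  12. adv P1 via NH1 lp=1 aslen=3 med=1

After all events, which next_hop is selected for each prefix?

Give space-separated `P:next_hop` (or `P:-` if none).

Answer: P0:NH0 P1:NH2 P2:NH2

Derivation:
Op 1: best P0=NH1 P1=- P2=-
Op 2: best P0=NH1 P1=- P2=NH2
Op 3: best P0=NH0 P1=- P2=NH2
Op 4: best P0=NH0 P1=- P2=NH2
Op 5: best P0=NH0 P1=- P2=NH2
Op 6: best P0=NH0 P1=- P2=NH2
Op 7: best P0=NH0 P1=- P2=NH2
Op 8: best P0=NH0 P1=NH0 P2=NH2
Op 9: best P0=NH0 P1=NH0 P2=NH2
Op 10: best P0=NH0 P1=NH0 P2=NH2
Op 11: best P0=NH0 P1=NH2 P2=NH2
Op 12: best P0=NH0 P1=NH2 P2=NH2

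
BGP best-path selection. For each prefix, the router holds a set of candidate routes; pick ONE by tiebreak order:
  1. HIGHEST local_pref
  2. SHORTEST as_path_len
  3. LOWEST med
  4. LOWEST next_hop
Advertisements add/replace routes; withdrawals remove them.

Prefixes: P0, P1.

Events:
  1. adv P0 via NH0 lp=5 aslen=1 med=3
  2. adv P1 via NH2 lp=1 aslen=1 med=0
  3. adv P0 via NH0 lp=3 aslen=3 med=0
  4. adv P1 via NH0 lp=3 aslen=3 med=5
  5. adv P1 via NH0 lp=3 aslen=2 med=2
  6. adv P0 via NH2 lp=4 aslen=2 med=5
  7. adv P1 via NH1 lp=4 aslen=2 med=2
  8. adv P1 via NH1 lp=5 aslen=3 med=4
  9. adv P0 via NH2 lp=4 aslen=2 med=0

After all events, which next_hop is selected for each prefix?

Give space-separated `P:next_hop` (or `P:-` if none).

Answer: P0:NH2 P1:NH1

Derivation:
Op 1: best P0=NH0 P1=-
Op 2: best P0=NH0 P1=NH2
Op 3: best P0=NH0 P1=NH2
Op 4: best P0=NH0 P1=NH0
Op 5: best P0=NH0 P1=NH0
Op 6: best P0=NH2 P1=NH0
Op 7: best P0=NH2 P1=NH1
Op 8: best P0=NH2 P1=NH1
Op 9: best P0=NH2 P1=NH1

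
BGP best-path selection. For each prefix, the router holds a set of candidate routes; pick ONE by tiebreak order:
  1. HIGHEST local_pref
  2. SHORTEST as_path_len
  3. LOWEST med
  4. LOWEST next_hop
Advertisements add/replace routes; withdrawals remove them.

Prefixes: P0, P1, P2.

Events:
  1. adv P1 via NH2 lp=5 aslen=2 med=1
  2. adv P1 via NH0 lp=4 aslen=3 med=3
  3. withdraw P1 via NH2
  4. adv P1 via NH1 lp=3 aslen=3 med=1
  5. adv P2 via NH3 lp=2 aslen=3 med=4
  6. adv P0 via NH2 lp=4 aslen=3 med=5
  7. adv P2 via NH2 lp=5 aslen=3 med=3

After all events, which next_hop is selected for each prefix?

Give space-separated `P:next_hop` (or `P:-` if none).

Answer: P0:NH2 P1:NH0 P2:NH2

Derivation:
Op 1: best P0=- P1=NH2 P2=-
Op 2: best P0=- P1=NH2 P2=-
Op 3: best P0=- P1=NH0 P2=-
Op 4: best P0=- P1=NH0 P2=-
Op 5: best P0=- P1=NH0 P2=NH3
Op 6: best P0=NH2 P1=NH0 P2=NH3
Op 7: best P0=NH2 P1=NH0 P2=NH2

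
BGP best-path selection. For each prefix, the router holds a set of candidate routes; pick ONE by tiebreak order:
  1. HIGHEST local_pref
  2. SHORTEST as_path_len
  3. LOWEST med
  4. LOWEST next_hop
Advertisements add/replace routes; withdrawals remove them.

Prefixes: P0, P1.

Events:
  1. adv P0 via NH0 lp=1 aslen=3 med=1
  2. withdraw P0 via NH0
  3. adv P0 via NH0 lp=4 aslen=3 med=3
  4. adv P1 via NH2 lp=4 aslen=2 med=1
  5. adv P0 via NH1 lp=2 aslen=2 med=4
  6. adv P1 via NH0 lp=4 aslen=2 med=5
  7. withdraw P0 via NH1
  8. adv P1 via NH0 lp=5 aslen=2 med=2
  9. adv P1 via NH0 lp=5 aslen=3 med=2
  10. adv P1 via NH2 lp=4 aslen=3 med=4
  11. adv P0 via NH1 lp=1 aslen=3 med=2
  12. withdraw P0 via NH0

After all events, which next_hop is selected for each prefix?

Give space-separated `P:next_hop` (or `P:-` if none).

Answer: P0:NH1 P1:NH0

Derivation:
Op 1: best P0=NH0 P1=-
Op 2: best P0=- P1=-
Op 3: best P0=NH0 P1=-
Op 4: best P0=NH0 P1=NH2
Op 5: best P0=NH0 P1=NH2
Op 6: best P0=NH0 P1=NH2
Op 7: best P0=NH0 P1=NH2
Op 8: best P0=NH0 P1=NH0
Op 9: best P0=NH0 P1=NH0
Op 10: best P0=NH0 P1=NH0
Op 11: best P0=NH0 P1=NH0
Op 12: best P0=NH1 P1=NH0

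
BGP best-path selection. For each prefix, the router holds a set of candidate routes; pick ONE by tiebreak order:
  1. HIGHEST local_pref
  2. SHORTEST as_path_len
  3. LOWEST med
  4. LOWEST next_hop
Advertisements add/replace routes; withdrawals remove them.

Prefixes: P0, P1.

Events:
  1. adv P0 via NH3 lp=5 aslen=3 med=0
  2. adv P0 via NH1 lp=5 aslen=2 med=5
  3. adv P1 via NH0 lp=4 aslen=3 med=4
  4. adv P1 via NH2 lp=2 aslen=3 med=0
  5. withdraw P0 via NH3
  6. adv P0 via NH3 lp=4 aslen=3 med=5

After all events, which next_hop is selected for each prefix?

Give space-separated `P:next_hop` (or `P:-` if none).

Answer: P0:NH1 P1:NH0

Derivation:
Op 1: best P0=NH3 P1=-
Op 2: best P0=NH1 P1=-
Op 3: best P0=NH1 P1=NH0
Op 4: best P0=NH1 P1=NH0
Op 5: best P0=NH1 P1=NH0
Op 6: best P0=NH1 P1=NH0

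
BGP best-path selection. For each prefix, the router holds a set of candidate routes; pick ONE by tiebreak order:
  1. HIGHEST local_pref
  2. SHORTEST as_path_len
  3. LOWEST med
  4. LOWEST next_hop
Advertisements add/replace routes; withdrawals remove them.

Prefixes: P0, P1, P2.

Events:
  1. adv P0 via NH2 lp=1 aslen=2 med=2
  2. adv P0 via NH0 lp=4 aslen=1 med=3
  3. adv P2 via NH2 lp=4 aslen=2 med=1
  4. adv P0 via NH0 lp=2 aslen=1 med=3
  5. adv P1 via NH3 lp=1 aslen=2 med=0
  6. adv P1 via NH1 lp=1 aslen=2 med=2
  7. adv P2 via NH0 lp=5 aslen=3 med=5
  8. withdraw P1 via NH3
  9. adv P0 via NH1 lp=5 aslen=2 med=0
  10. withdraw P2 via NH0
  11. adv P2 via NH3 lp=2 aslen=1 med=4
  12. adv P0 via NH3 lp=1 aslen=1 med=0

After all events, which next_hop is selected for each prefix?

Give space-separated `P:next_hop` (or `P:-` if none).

Answer: P0:NH1 P1:NH1 P2:NH2

Derivation:
Op 1: best P0=NH2 P1=- P2=-
Op 2: best P0=NH0 P1=- P2=-
Op 3: best P0=NH0 P1=- P2=NH2
Op 4: best P0=NH0 P1=- P2=NH2
Op 5: best P0=NH0 P1=NH3 P2=NH2
Op 6: best P0=NH0 P1=NH3 P2=NH2
Op 7: best P0=NH0 P1=NH3 P2=NH0
Op 8: best P0=NH0 P1=NH1 P2=NH0
Op 9: best P0=NH1 P1=NH1 P2=NH0
Op 10: best P0=NH1 P1=NH1 P2=NH2
Op 11: best P0=NH1 P1=NH1 P2=NH2
Op 12: best P0=NH1 P1=NH1 P2=NH2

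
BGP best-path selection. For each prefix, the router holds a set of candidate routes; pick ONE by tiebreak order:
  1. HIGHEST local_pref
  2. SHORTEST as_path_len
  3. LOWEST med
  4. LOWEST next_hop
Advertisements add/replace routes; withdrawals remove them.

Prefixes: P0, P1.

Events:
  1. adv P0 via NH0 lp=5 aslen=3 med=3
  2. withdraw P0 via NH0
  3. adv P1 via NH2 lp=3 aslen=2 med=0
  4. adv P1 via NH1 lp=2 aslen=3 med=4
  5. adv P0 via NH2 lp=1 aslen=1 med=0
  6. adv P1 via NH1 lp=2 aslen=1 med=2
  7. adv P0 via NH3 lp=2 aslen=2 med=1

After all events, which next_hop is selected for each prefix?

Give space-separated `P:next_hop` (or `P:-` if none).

Op 1: best P0=NH0 P1=-
Op 2: best P0=- P1=-
Op 3: best P0=- P1=NH2
Op 4: best P0=- P1=NH2
Op 5: best P0=NH2 P1=NH2
Op 6: best P0=NH2 P1=NH2
Op 7: best P0=NH3 P1=NH2

Answer: P0:NH3 P1:NH2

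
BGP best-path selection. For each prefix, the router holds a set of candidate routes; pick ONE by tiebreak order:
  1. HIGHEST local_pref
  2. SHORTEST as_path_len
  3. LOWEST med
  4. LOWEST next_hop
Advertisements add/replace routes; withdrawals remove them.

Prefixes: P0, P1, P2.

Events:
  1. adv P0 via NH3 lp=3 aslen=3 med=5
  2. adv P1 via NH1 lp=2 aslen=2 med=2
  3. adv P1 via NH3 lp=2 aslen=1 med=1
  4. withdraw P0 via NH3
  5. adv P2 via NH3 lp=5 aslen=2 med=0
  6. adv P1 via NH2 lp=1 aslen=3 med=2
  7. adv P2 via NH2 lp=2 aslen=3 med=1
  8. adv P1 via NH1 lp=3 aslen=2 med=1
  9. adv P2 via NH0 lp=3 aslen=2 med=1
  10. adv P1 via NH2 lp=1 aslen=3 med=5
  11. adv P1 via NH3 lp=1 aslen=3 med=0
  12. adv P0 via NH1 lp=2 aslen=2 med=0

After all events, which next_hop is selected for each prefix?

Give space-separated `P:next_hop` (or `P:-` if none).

Op 1: best P0=NH3 P1=- P2=-
Op 2: best P0=NH3 P1=NH1 P2=-
Op 3: best P0=NH3 P1=NH3 P2=-
Op 4: best P0=- P1=NH3 P2=-
Op 5: best P0=- P1=NH3 P2=NH3
Op 6: best P0=- P1=NH3 P2=NH3
Op 7: best P0=- P1=NH3 P2=NH3
Op 8: best P0=- P1=NH1 P2=NH3
Op 9: best P0=- P1=NH1 P2=NH3
Op 10: best P0=- P1=NH1 P2=NH3
Op 11: best P0=- P1=NH1 P2=NH3
Op 12: best P0=NH1 P1=NH1 P2=NH3

Answer: P0:NH1 P1:NH1 P2:NH3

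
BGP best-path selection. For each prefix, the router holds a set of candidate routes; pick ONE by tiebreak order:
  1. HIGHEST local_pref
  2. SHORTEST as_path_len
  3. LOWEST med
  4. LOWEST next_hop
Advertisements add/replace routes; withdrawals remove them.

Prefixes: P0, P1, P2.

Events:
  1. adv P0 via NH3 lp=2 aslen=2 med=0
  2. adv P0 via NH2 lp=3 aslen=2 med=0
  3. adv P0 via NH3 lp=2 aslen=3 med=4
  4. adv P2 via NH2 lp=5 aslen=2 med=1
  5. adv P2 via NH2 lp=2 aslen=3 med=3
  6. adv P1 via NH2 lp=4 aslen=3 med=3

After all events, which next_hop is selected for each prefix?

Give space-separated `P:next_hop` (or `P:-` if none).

Answer: P0:NH2 P1:NH2 P2:NH2

Derivation:
Op 1: best P0=NH3 P1=- P2=-
Op 2: best P0=NH2 P1=- P2=-
Op 3: best P0=NH2 P1=- P2=-
Op 4: best P0=NH2 P1=- P2=NH2
Op 5: best P0=NH2 P1=- P2=NH2
Op 6: best P0=NH2 P1=NH2 P2=NH2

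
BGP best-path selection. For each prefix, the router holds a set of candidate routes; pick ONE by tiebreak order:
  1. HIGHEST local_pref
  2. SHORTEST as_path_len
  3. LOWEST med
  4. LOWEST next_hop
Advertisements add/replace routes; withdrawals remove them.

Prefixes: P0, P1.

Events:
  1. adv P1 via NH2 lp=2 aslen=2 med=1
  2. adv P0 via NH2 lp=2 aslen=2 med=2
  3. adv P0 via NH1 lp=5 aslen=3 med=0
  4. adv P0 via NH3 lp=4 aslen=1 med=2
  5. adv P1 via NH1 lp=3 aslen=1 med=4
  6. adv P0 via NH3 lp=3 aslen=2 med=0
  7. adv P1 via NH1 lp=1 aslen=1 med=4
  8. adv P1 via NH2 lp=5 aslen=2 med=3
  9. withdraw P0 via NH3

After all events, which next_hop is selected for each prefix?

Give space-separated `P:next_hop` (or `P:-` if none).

Op 1: best P0=- P1=NH2
Op 2: best P0=NH2 P1=NH2
Op 3: best P0=NH1 P1=NH2
Op 4: best P0=NH1 P1=NH2
Op 5: best P0=NH1 P1=NH1
Op 6: best P0=NH1 P1=NH1
Op 7: best P0=NH1 P1=NH2
Op 8: best P0=NH1 P1=NH2
Op 9: best P0=NH1 P1=NH2

Answer: P0:NH1 P1:NH2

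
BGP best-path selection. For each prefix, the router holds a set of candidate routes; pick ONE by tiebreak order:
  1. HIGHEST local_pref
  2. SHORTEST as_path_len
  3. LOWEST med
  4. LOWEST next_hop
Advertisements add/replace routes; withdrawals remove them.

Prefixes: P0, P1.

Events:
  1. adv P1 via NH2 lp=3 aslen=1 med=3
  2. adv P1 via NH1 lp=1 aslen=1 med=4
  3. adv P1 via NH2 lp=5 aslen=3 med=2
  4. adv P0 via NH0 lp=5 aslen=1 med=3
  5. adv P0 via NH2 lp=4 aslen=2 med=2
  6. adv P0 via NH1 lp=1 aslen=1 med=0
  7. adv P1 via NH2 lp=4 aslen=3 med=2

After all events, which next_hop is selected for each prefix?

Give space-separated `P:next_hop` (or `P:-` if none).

Op 1: best P0=- P1=NH2
Op 2: best P0=- P1=NH2
Op 3: best P0=- P1=NH2
Op 4: best P0=NH0 P1=NH2
Op 5: best P0=NH0 P1=NH2
Op 6: best P0=NH0 P1=NH2
Op 7: best P0=NH0 P1=NH2

Answer: P0:NH0 P1:NH2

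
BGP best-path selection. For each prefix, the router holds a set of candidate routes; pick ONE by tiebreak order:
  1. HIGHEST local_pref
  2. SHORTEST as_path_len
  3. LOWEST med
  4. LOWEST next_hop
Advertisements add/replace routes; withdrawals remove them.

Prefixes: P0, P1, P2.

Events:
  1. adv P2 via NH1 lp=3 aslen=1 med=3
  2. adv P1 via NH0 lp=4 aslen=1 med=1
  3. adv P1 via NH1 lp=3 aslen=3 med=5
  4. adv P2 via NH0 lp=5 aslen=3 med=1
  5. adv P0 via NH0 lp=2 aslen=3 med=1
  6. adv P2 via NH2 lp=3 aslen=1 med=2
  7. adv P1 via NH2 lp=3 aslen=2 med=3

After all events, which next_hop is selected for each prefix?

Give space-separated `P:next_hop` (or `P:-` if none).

Op 1: best P0=- P1=- P2=NH1
Op 2: best P0=- P1=NH0 P2=NH1
Op 3: best P0=- P1=NH0 P2=NH1
Op 4: best P0=- P1=NH0 P2=NH0
Op 5: best P0=NH0 P1=NH0 P2=NH0
Op 6: best P0=NH0 P1=NH0 P2=NH0
Op 7: best P0=NH0 P1=NH0 P2=NH0

Answer: P0:NH0 P1:NH0 P2:NH0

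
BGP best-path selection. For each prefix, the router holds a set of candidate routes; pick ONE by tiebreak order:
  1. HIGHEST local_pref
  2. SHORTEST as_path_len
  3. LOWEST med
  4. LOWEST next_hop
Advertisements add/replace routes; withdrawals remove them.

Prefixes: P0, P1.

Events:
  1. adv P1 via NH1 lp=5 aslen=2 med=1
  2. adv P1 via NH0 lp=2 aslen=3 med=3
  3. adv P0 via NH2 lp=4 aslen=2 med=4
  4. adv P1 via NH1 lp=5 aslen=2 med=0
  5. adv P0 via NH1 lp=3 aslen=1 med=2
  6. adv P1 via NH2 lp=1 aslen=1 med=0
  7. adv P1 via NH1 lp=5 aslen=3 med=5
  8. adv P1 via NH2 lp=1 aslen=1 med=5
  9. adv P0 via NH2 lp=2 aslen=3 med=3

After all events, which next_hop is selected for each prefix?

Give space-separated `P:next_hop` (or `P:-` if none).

Op 1: best P0=- P1=NH1
Op 2: best P0=- P1=NH1
Op 3: best P0=NH2 P1=NH1
Op 4: best P0=NH2 P1=NH1
Op 5: best P0=NH2 P1=NH1
Op 6: best P0=NH2 P1=NH1
Op 7: best P0=NH2 P1=NH1
Op 8: best P0=NH2 P1=NH1
Op 9: best P0=NH1 P1=NH1

Answer: P0:NH1 P1:NH1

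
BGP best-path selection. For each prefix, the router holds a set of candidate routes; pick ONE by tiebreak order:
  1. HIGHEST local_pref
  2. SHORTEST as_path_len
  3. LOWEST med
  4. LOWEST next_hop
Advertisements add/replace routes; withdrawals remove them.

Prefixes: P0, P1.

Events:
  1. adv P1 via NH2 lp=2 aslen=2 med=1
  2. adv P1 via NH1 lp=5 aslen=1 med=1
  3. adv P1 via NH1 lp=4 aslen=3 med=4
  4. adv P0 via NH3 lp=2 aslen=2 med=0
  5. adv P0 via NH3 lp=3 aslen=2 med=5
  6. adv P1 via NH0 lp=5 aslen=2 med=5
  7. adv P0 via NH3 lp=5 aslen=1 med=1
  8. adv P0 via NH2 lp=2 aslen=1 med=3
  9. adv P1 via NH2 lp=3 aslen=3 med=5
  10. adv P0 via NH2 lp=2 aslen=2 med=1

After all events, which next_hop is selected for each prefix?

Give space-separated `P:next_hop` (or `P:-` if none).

Answer: P0:NH3 P1:NH0

Derivation:
Op 1: best P0=- P1=NH2
Op 2: best P0=- P1=NH1
Op 3: best P0=- P1=NH1
Op 4: best P0=NH3 P1=NH1
Op 5: best P0=NH3 P1=NH1
Op 6: best P0=NH3 P1=NH0
Op 7: best P0=NH3 P1=NH0
Op 8: best P0=NH3 P1=NH0
Op 9: best P0=NH3 P1=NH0
Op 10: best P0=NH3 P1=NH0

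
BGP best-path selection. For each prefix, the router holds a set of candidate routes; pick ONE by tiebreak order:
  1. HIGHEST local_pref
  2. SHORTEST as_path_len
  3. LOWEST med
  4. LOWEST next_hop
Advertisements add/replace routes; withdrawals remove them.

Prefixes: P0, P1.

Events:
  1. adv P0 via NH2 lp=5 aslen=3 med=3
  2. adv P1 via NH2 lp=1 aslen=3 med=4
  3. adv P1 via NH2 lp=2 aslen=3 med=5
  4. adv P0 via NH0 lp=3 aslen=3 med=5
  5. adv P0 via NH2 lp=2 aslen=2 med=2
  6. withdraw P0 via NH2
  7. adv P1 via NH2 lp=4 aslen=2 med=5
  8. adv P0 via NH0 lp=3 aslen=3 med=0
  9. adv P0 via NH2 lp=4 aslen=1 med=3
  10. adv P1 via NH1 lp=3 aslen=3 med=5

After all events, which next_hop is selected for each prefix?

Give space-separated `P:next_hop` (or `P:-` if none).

Answer: P0:NH2 P1:NH2

Derivation:
Op 1: best P0=NH2 P1=-
Op 2: best P0=NH2 P1=NH2
Op 3: best P0=NH2 P1=NH2
Op 4: best P0=NH2 P1=NH2
Op 5: best P0=NH0 P1=NH2
Op 6: best P0=NH0 P1=NH2
Op 7: best P0=NH0 P1=NH2
Op 8: best P0=NH0 P1=NH2
Op 9: best P0=NH2 P1=NH2
Op 10: best P0=NH2 P1=NH2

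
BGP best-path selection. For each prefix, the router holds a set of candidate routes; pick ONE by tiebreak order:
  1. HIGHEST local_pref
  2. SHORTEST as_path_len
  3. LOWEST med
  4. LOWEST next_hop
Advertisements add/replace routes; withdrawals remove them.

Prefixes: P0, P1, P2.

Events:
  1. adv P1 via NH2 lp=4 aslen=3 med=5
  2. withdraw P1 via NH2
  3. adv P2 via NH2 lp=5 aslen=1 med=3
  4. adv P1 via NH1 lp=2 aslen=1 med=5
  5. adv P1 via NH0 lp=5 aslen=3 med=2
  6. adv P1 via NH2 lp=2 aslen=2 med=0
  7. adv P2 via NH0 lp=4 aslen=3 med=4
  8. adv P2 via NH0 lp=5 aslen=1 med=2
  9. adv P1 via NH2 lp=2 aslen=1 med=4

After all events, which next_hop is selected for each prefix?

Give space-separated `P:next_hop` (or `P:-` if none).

Op 1: best P0=- P1=NH2 P2=-
Op 2: best P0=- P1=- P2=-
Op 3: best P0=- P1=- P2=NH2
Op 4: best P0=- P1=NH1 P2=NH2
Op 5: best P0=- P1=NH0 P2=NH2
Op 6: best P0=- P1=NH0 P2=NH2
Op 7: best P0=- P1=NH0 P2=NH2
Op 8: best P0=- P1=NH0 P2=NH0
Op 9: best P0=- P1=NH0 P2=NH0

Answer: P0:- P1:NH0 P2:NH0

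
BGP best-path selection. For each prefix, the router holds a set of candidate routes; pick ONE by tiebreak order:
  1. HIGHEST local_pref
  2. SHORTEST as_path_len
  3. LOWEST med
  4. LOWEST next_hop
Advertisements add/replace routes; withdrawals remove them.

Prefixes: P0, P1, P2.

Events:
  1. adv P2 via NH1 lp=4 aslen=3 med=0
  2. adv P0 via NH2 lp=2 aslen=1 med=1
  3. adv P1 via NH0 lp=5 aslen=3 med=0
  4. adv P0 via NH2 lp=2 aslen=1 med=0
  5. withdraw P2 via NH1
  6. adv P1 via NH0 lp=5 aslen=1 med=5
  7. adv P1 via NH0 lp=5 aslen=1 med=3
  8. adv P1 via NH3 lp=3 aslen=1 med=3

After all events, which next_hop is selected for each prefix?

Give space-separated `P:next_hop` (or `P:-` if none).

Answer: P0:NH2 P1:NH0 P2:-

Derivation:
Op 1: best P0=- P1=- P2=NH1
Op 2: best P0=NH2 P1=- P2=NH1
Op 3: best P0=NH2 P1=NH0 P2=NH1
Op 4: best P0=NH2 P1=NH0 P2=NH1
Op 5: best P0=NH2 P1=NH0 P2=-
Op 6: best P0=NH2 P1=NH0 P2=-
Op 7: best P0=NH2 P1=NH0 P2=-
Op 8: best P0=NH2 P1=NH0 P2=-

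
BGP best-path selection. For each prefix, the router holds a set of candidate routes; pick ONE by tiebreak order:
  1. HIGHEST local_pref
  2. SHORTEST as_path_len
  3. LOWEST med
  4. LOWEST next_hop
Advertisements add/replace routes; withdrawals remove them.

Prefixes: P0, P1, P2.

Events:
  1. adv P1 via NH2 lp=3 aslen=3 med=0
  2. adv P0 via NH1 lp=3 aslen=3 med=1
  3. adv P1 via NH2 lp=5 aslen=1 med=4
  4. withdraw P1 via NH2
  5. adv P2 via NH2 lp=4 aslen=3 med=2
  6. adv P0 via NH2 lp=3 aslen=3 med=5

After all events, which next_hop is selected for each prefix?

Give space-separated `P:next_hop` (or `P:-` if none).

Answer: P0:NH1 P1:- P2:NH2

Derivation:
Op 1: best P0=- P1=NH2 P2=-
Op 2: best P0=NH1 P1=NH2 P2=-
Op 3: best P0=NH1 P1=NH2 P2=-
Op 4: best P0=NH1 P1=- P2=-
Op 5: best P0=NH1 P1=- P2=NH2
Op 6: best P0=NH1 P1=- P2=NH2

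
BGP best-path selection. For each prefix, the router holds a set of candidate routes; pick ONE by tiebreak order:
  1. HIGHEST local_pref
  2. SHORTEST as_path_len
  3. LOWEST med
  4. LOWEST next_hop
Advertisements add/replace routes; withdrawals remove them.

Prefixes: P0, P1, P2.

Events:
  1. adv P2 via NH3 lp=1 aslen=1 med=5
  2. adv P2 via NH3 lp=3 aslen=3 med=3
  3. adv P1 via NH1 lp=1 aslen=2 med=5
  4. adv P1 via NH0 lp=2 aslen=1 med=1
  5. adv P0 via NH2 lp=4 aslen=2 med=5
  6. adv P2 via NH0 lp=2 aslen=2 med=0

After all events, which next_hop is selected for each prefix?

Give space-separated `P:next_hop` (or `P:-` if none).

Op 1: best P0=- P1=- P2=NH3
Op 2: best P0=- P1=- P2=NH3
Op 3: best P0=- P1=NH1 P2=NH3
Op 4: best P0=- P1=NH0 P2=NH3
Op 5: best P0=NH2 P1=NH0 P2=NH3
Op 6: best P0=NH2 P1=NH0 P2=NH3

Answer: P0:NH2 P1:NH0 P2:NH3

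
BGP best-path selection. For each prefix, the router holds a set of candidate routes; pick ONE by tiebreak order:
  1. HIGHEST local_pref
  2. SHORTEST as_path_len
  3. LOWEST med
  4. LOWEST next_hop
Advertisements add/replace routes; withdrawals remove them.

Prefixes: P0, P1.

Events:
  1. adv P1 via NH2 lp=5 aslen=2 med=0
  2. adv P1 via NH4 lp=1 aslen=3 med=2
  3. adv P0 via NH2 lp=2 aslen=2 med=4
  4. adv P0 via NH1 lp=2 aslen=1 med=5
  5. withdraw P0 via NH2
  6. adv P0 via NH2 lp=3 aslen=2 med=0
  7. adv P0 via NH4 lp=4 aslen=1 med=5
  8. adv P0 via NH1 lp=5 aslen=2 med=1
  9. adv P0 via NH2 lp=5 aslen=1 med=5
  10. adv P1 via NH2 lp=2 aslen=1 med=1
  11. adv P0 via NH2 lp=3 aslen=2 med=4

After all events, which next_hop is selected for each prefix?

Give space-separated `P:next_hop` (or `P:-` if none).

Answer: P0:NH1 P1:NH2

Derivation:
Op 1: best P0=- P1=NH2
Op 2: best P0=- P1=NH2
Op 3: best P0=NH2 P1=NH2
Op 4: best P0=NH1 P1=NH2
Op 5: best P0=NH1 P1=NH2
Op 6: best P0=NH2 P1=NH2
Op 7: best P0=NH4 P1=NH2
Op 8: best P0=NH1 P1=NH2
Op 9: best P0=NH2 P1=NH2
Op 10: best P0=NH2 P1=NH2
Op 11: best P0=NH1 P1=NH2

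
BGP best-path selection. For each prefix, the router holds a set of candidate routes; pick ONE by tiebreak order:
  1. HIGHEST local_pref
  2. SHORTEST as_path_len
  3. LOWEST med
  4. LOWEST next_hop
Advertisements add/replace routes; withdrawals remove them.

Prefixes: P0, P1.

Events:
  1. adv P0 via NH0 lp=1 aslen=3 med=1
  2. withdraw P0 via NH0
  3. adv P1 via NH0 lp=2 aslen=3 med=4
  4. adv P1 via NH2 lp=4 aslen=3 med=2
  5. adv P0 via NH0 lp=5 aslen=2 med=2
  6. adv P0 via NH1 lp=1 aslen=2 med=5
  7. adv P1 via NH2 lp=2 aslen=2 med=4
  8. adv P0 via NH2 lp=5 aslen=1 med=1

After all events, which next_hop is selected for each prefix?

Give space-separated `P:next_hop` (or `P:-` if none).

Answer: P0:NH2 P1:NH2

Derivation:
Op 1: best P0=NH0 P1=-
Op 2: best P0=- P1=-
Op 3: best P0=- P1=NH0
Op 4: best P0=- P1=NH2
Op 5: best P0=NH0 P1=NH2
Op 6: best P0=NH0 P1=NH2
Op 7: best P0=NH0 P1=NH2
Op 8: best P0=NH2 P1=NH2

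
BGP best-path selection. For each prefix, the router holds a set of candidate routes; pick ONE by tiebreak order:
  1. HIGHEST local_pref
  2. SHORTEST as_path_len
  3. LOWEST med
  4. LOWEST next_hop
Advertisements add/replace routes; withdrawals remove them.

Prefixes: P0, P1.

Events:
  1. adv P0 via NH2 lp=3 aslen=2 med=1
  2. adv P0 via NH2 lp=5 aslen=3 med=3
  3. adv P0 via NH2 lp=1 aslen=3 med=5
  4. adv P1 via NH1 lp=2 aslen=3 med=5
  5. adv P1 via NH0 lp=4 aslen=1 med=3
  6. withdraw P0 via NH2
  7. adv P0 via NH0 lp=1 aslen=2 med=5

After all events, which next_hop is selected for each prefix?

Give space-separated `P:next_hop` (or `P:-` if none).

Answer: P0:NH0 P1:NH0

Derivation:
Op 1: best P0=NH2 P1=-
Op 2: best P0=NH2 P1=-
Op 3: best P0=NH2 P1=-
Op 4: best P0=NH2 P1=NH1
Op 5: best P0=NH2 P1=NH0
Op 6: best P0=- P1=NH0
Op 7: best P0=NH0 P1=NH0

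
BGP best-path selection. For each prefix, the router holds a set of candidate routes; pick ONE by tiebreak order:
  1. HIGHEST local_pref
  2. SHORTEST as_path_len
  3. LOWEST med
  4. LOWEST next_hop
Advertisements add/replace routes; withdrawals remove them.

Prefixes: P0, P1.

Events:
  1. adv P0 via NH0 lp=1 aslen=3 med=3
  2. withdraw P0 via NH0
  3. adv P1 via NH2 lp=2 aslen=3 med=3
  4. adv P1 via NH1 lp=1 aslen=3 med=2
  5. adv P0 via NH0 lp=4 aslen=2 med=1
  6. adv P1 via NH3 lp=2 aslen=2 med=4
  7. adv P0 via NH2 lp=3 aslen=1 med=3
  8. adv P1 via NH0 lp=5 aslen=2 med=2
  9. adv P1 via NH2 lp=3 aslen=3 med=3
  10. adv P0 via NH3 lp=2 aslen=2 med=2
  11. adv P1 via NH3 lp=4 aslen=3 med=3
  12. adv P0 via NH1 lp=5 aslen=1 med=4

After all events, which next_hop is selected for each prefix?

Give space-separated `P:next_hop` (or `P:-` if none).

Answer: P0:NH1 P1:NH0

Derivation:
Op 1: best P0=NH0 P1=-
Op 2: best P0=- P1=-
Op 3: best P0=- P1=NH2
Op 4: best P0=- P1=NH2
Op 5: best P0=NH0 P1=NH2
Op 6: best P0=NH0 P1=NH3
Op 7: best P0=NH0 P1=NH3
Op 8: best P0=NH0 P1=NH0
Op 9: best P0=NH0 P1=NH0
Op 10: best P0=NH0 P1=NH0
Op 11: best P0=NH0 P1=NH0
Op 12: best P0=NH1 P1=NH0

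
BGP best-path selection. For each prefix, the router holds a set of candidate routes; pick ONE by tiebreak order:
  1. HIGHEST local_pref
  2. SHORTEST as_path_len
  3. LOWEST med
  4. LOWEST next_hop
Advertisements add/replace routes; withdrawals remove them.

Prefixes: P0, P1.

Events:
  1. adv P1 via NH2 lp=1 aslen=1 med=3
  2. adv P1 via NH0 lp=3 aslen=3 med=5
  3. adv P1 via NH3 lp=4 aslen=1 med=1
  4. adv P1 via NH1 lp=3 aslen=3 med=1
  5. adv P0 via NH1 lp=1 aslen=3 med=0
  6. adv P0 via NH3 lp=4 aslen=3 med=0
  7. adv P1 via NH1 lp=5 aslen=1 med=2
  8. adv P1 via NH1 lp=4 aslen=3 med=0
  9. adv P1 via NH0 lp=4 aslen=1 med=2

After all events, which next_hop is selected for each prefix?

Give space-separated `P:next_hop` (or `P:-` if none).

Answer: P0:NH3 P1:NH3

Derivation:
Op 1: best P0=- P1=NH2
Op 2: best P0=- P1=NH0
Op 3: best P0=- P1=NH3
Op 4: best P0=- P1=NH3
Op 5: best P0=NH1 P1=NH3
Op 6: best P0=NH3 P1=NH3
Op 7: best P0=NH3 P1=NH1
Op 8: best P0=NH3 P1=NH3
Op 9: best P0=NH3 P1=NH3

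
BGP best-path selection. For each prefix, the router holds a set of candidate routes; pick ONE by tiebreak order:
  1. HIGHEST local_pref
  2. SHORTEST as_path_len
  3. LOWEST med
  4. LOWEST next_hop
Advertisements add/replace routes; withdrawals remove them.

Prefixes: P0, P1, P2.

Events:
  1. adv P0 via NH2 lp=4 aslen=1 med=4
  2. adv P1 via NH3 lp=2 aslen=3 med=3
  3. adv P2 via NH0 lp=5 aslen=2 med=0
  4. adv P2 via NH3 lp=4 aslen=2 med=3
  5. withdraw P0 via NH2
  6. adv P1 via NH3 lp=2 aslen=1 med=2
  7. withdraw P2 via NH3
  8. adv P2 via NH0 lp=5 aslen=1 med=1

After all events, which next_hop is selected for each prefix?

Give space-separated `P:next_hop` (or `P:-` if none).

Answer: P0:- P1:NH3 P2:NH0

Derivation:
Op 1: best P0=NH2 P1=- P2=-
Op 2: best P0=NH2 P1=NH3 P2=-
Op 3: best P0=NH2 P1=NH3 P2=NH0
Op 4: best P0=NH2 P1=NH3 P2=NH0
Op 5: best P0=- P1=NH3 P2=NH0
Op 6: best P0=- P1=NH3 P2=NH0
Op 7: best P0=- P1=NH3 P2=NH0
Op 8: best P0=- P1=NH3 P2=NH0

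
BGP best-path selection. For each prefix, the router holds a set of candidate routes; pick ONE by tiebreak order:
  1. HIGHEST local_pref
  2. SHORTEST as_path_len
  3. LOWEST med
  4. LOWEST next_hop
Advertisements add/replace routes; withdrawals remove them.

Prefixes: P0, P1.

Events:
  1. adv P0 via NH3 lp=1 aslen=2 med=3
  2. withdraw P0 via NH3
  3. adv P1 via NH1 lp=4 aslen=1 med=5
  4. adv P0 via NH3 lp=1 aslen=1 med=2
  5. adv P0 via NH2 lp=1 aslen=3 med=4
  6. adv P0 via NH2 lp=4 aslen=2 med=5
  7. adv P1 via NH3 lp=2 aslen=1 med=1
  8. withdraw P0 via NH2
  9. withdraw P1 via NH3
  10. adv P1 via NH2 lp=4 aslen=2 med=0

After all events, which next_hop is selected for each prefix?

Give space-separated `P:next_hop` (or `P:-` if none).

Op 1: best P0=NH3 P1=-
Op 2: best P0=- P1=-
Op 3: best P0=- P1=NH1
Op 4: best P0=NH3 P1=NH1
Op 5: best P0=NH3 P1=NH1
Op 6: best P0=NH2 P1=NH1
Op 7: best P0=NH2 P1=NH1
Op 8: best P0=NH3 P1=NH1
Op 9: best P0=NH3 P1=NH1
Op 10: best P0=NH3 P1=NH1

Answer: P0:NH3 P1:NH1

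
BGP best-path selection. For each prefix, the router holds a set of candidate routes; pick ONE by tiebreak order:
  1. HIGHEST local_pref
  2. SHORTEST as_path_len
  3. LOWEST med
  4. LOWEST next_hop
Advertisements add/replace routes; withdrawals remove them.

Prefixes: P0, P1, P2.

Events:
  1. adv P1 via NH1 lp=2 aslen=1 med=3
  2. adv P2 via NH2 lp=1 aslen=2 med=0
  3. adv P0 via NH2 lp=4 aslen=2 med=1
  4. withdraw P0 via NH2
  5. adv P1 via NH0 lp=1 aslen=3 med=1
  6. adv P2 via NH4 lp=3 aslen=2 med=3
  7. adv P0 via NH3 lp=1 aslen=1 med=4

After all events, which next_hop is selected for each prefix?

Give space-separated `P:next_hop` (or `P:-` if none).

Op 1: best P0=- P1=NH1 P2=-
Op 2: best P0=- P1=NH1 P2=NH2
Op 3: best P0=NH2 P1=NH1 P2=NH2
Op 4: best P0=- P1=NH1 P2=NH2
Op 5: best P0=- P1=NH1 P2=NH2
Op 6: best P0=- P1=NH1 P2=NH4
Op 7: best P0=NH3 P1=NH1 P2=NH4

Answer: P0:NH3 P1:NH1 P2:NH4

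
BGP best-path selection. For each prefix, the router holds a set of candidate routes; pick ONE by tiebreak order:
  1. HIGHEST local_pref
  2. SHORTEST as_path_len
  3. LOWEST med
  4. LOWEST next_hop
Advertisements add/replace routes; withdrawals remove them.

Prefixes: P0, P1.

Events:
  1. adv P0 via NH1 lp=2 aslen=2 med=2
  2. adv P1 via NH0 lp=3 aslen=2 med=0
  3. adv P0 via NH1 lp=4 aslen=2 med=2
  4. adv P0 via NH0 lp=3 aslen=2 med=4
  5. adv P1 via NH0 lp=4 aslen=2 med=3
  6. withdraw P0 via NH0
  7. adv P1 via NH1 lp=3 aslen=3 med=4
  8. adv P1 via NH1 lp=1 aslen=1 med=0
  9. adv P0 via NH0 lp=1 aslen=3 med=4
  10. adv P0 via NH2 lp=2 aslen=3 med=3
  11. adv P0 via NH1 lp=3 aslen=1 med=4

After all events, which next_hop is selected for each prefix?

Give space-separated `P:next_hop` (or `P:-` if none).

Answer: P0:NH1 P1:NH0

Derivation:
Op 1: best P0=NH1 P1=-
Op 2: best P0=NH1 P1=NH0
Op 3: best P0=NH1 P1=NH0
Op 4: best P0=NH1 P1=NH0
Op 5: best P0=NH1 P1=NH0
Op 6: best P0=NH1 P1=NH0
Op 7: best P0=NH1 P1=NH0
Op 8: best P0=NH1 P1=NH0
Op 9: best P0=NH1 P1=NH0
Op 10: best P0=NH1 P1=NH0
Op 11: best P0=NH1 P1=NH0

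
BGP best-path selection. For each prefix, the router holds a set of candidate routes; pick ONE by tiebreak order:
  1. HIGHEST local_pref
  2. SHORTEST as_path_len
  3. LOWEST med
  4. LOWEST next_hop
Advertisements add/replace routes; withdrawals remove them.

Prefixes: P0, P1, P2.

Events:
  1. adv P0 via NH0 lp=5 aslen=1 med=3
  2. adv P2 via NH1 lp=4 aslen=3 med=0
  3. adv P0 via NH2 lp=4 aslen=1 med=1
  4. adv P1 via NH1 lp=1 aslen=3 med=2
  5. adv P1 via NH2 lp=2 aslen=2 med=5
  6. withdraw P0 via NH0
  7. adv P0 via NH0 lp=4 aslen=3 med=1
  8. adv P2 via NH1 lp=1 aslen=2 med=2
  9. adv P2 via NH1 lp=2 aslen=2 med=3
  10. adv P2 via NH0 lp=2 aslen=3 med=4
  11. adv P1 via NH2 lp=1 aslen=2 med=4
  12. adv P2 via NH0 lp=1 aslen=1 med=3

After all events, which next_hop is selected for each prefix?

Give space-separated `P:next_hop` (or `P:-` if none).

Op 1: best P0=NH0 P1=- P2=-
Op 2: best P0=NH0 P1=- P2=NH1
Op 3: best P0=NH0 P1=- P2=NH1
Op 4: best P0=NH0 P1=NH1 P2=NH1
Op 5: best P0=NH0 P1=NH2 P2=NH1
Op 6: best P0=NH2 P1=NH2 P2=NH1
Op 7: best P0=NH2 P1=NH2 P2=NH1
Op 8: best P0=NH2 P1=NH2 P2=NH1
Op 9: best P0=NH2 P1=NH2 P2=NH1
Op 10: best P0=NH2 P1=NH2 P2=NH1
Op 11: best P0=NH2 P1=NH2 P2=NH1
Op 12: best P0=NH2 P1=NH2 P2=NH1

Answer: P0:NH2 P1:NH2 P2:NH1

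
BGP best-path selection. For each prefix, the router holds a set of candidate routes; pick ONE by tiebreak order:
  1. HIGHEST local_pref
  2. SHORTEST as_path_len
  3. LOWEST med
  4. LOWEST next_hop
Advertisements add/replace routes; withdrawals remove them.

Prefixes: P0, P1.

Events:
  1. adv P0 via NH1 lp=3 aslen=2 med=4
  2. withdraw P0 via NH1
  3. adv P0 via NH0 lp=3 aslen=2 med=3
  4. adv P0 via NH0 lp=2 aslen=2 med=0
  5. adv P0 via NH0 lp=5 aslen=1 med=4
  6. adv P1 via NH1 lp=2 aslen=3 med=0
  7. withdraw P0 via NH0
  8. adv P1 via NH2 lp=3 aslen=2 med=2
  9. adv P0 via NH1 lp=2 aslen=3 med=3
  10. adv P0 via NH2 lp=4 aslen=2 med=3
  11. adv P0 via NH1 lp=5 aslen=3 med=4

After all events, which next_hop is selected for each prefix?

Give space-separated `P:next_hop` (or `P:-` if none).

Answer: P0:NH1 P1:NH2

Derivation:
Op 1: best P0=NH1 P1=-
Op 2: best P0=- P1=-
Op 3: best P0=NH0 P1=-
Op 4: best P0=NH0 P1=-
Op 5: best P0=NH0 P1=-
Op 6: best P0=NH0 P1=NH1
Op 7: best P0=- P1=NH1
Op 8: best P0=- P1=NH2
Op 9: best P0=NH1 P1=NH2
Op 10: best P0=NH2 P1=NH2
Op 11: best P0=NH1 P1=NH2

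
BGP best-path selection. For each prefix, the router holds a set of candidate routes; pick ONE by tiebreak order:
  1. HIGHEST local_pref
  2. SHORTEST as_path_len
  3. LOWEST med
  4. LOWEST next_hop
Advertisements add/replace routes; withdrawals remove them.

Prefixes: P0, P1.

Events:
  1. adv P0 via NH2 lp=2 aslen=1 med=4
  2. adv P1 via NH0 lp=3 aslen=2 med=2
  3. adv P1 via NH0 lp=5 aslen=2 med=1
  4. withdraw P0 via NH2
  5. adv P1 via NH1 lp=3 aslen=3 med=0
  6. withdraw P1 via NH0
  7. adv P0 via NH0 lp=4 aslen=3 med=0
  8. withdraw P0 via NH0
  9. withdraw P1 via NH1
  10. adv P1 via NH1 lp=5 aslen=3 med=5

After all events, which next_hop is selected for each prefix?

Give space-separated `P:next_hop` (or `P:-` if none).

Op 1: best P0=NH2 P1=-
Op 2: best P0=NH2 P1=NH0
Op 3: best P0=NH2 P1=NH0
Op 4: best P0=- P1=NH0
Op 5: best P0=- P1=NH0
Op 6: best P0=- P1=NH1
Op 7: best P0=NH0 P1=NH1
Op 8: best P0=- P1=NH1
Op 9: best P0=- P1=-
Op 10: best P0=- P1=NH1

Answer: P0:- P1:NH1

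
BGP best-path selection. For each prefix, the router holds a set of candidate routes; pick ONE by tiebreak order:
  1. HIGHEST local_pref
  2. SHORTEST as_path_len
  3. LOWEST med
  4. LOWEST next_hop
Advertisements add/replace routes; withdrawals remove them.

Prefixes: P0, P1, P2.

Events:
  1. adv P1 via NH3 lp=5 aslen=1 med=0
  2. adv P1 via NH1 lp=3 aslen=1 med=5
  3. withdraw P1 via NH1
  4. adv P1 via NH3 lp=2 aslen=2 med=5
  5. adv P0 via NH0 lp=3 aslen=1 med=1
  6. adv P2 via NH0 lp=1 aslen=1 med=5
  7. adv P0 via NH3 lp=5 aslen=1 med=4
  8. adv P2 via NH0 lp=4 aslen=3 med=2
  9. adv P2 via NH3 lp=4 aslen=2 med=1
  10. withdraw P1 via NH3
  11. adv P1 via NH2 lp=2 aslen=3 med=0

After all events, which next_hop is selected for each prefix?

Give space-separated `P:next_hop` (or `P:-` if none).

Op 1: best P0=- P1=NH3 P2=-
Op 2: best P0=- P1=NH3 P2=-
Op 3: best P0=- P1=NH3 P2=-
Op 4: best P0=- P1=NH3 P2=-
Op 5: best P0=NH0 P1=NH3 P2=-
Op 6: best P0=NH0 P1=NH3 P2=NH0
Op 7: best P0=NH3 P1=NH3 P2=NH0
Op 8: best P0=NH3 P1=NH3 P2=NH0
Op 9: best P0=NH3 P1=NH3 P2=NH3
Op 10: best P0=NH3 P1=- P2=NH3
Op 11: best P0=NH3 P1=NH2 P2=NH3

Answer: P0:NH3 P1:NH2 P2:NH3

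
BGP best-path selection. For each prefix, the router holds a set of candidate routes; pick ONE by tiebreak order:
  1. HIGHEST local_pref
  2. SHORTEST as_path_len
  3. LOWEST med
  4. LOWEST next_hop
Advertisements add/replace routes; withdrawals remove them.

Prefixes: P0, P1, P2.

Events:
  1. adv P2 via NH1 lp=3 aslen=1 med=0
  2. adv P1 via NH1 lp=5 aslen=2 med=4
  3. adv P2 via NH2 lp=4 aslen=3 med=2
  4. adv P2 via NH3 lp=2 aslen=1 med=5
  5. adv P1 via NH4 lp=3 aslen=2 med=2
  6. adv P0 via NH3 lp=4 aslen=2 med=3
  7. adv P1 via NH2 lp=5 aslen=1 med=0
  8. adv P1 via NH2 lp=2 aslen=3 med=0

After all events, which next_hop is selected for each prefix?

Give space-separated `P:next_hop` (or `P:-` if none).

Op 1: best P0=- P1=- P2=NH1
Op 2: best P0=- P1=NH1 P2=NH1
Op 3: best P0=- P1=NH1 P2=NH2
Op 4: best P0=- P1=NH1 P2=NH2
Op 5: best P0=- P1=NH1 P2=NH2
Op 6: best P0=NH3 P1=NH1 P2=NH2
Op 7: best P0=NH3 P1=NH2 P2=NH2
Op 8: best P0=NH3 P1=NH1 P2=NH2

Answer: P0:NH3 P1:NH1 P2:NH2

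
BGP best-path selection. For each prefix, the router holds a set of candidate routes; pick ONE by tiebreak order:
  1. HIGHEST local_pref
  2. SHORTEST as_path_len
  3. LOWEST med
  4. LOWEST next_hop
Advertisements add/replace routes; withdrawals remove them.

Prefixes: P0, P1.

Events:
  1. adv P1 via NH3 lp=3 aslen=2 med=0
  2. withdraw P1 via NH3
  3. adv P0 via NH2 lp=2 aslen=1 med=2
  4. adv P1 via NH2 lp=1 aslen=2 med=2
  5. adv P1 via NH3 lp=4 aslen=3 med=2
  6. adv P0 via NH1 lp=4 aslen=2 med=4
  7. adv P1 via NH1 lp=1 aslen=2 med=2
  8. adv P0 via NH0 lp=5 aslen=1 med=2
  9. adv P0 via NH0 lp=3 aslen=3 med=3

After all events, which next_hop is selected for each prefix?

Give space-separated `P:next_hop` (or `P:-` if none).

Answer: P0:NH1 P1:NH3

Derivation:
Op 1: best P0=- P1=NH3
Op 2: best P0=- P1=-
Op 3: best P0=NH2 P1=-
Op 4: best P0=NH2 P1=NH2
Op 5: best P0=NH2 P1=NH3
Op 6: best P0=NH1 P1=NH3
Op 7: best P0=NH1 P1=NH3
Op 8: best P0=NH0 P1=NH3
Op 9: best P0=NH1 P1=NH3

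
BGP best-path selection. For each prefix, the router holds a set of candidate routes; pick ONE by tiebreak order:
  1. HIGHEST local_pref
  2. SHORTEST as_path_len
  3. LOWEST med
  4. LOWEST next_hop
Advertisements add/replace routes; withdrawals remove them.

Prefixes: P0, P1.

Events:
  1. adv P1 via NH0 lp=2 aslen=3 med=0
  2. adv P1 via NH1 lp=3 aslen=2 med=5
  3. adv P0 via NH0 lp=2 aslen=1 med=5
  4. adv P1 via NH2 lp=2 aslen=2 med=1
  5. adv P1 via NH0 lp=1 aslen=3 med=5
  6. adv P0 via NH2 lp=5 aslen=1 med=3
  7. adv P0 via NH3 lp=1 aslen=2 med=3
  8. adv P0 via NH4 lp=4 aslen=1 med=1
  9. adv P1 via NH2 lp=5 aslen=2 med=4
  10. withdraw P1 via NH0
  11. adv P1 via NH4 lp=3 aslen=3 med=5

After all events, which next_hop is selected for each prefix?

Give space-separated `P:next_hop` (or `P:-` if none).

Answer: P0:NH2 P1:NH2

Derivation:
Op 1: best P0=- P1=NH0
Op 2: best P0=- P1=NH1
Op 3: best P0=NH0 P1=NH1
Op 4: best P0=NH0 P1=NH1
Op 5: best P0=NH0 P1=NH1
Op 6: best P0=NH2 P1=NH1
Op 7: best P0=NH2 P1=NH1
Op 8: best P0=NH2 P1=NH1
Op 9: best P0=NH2 P1=NH2
Op 10: best P0=NH2 P1=NH2
Op 11: best P0=NH2 P1=NH2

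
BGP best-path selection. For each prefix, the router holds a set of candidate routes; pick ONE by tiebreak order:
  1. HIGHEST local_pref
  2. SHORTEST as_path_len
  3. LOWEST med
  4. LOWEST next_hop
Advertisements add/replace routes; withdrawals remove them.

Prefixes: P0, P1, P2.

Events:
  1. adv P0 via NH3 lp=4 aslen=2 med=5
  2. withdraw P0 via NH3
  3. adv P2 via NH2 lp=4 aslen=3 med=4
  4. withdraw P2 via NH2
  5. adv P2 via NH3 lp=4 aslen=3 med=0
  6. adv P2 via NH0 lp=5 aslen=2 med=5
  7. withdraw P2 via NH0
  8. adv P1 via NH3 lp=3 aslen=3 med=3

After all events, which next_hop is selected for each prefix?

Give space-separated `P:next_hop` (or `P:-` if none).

Op 1: best P0=NH3 P1=- P2=-
Op 2: best P0=- P1=- P2=-
Op 3: best P0=- P1=- P2=NH2
Op 4: best P0=- P1=- P2=-
Op 5: best P0=- P1=- P2=NH3
Op 6: best P0=- P1=- P2=NH0
Op 7: best P0=- P1=- P2=NH3
Op 8: best P0=- P1=NH3 P2=NH3

Answer: P0:- P1:NH3 P2:NH3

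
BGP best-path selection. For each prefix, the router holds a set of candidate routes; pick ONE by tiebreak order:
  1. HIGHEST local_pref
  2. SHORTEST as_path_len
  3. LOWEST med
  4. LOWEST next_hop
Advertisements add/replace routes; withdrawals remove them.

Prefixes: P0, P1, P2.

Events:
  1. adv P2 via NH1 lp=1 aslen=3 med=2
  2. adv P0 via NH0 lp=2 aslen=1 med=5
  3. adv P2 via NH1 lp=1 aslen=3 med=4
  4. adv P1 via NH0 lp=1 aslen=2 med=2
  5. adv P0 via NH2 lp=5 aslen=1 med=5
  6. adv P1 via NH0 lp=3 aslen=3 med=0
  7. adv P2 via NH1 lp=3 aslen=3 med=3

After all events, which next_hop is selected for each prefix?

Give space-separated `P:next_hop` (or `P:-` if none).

Answer: P0:NH2 P1:NH0 P2:NH1

Derivation:
Op 1: best P0=- P1=- P2=NH1
Op 2: best P0=NH0 P1=- P2=NH1
Op 3: best P0=NH0 P1=- P2=NH1
Op 4: best P0=NH0 P1=NH0 P2=NH1
Op 5: best P0=NH2 P1=NH0 P2=NH1
Op 6: best P0=NH2 P1=NH0 P2=NH1
Op 7: best P0=NH2 P1=NH0 P2=NH1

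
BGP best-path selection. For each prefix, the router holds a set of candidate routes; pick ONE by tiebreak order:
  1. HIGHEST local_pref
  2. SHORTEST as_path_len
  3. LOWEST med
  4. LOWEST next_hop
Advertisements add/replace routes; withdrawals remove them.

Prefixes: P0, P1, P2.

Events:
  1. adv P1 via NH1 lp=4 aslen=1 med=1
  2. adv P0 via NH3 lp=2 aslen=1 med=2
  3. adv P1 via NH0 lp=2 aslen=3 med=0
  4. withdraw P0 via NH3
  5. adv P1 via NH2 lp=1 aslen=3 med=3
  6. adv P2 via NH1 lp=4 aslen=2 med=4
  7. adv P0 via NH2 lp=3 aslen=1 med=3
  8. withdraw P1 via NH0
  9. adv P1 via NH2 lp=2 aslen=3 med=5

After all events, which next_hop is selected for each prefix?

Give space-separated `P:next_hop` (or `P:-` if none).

Op 1: best P0=- P1=NH1 P2=-
Op 2: best P0=NH3 P1=NH1 P2=-
Op 3: best P0=NH3 P1=NH1 P2=-
Op 4: best P0=- P1=NH1 P2=-
Op 5: best P0=- P1=NH1 P2=-
Op 6: best P0=- P1=NH1 P2=NH1
Op 7: best P0=NH2 P1=NH1 P2=NH1
Op 8: best P0=NH2 P1=NH1 P2=NH1
Op 9: best P0=NH2 P1=NH1 P2=NH1

Answer: P0:NH2 P1:NH1 P2:NH1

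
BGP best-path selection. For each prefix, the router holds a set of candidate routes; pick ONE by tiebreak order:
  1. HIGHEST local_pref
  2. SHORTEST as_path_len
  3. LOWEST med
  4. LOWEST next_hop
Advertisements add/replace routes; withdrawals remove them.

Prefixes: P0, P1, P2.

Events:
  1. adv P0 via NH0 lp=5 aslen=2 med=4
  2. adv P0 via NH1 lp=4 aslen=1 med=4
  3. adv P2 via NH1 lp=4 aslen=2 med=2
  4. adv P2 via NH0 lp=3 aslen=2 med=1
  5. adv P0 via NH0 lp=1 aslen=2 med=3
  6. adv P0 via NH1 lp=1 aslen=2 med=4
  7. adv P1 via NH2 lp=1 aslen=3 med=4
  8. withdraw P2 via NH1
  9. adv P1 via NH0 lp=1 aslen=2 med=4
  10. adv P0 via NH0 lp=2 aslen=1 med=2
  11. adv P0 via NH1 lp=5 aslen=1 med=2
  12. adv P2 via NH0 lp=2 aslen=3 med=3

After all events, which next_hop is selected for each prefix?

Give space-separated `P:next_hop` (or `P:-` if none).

Op 1: best P0=NH0 P1=- P2=-
Op 2: best P0=NH0 P1=- P2=-
Op 3: best P0=NH0 P1=- P2=NH1
Op 4: best P0=NH0 P1=- P2=NH1
Op 5: best P0=NH1 P1=- P2=NH1
Op 6: best P0=NH0 P1=- P2=NH1
Op 7: best P0=NH0 P1=NH2 P2=NH1
Op 8: best P0=NH0 P1=NH2 P2=NH0
Op 9: best P0=NH0 P1=NH0 P2=NH0
Op 10: best P0=NH0 P1=NH0 P2=NH0
Op 11: best P0=NH1 P1=NH0 P2=NH0
Op 12: best P0=NH1 P1=NH0 P2=NH0

Answer: P0:NH1 P1:NH0 P2:NH0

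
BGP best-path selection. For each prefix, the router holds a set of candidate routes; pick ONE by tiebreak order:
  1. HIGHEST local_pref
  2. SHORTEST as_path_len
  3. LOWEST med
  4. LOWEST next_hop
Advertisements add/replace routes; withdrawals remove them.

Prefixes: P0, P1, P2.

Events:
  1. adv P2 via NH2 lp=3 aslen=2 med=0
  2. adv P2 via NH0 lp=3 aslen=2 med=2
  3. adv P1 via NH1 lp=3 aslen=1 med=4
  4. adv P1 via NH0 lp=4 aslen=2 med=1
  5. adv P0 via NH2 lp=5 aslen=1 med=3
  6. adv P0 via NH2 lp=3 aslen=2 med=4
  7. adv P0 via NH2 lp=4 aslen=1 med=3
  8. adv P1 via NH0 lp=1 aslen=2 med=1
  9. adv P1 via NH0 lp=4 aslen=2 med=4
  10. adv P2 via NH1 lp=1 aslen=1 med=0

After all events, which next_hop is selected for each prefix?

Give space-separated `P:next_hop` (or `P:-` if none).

Op 1: best P0=- P1=- P2=NH2
Op 2: best P0=- P1=- P2=NH2
Op 3: best P0=- P1=NH1 P2=NH2
Op 4: best P0=- P1=NH0 P2=NH2
Op 5: best P0=NH2 P1=NH0 P2=NH2
Op 6: best P0=NH2 P1=NH0 P2=NH2
Op 7: best P0=NH2 P1=NH0 P2=NH2
Op 8: best P0=NH2 P1=NH1 P2=NH2
Op 9: best P0=NH2 P1=NH0 P2=NH2
Op 10: best P0=NH2 P1=NH0 P2=NH2

Answer: P0:NH2 P1:NH0 P2:NH2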